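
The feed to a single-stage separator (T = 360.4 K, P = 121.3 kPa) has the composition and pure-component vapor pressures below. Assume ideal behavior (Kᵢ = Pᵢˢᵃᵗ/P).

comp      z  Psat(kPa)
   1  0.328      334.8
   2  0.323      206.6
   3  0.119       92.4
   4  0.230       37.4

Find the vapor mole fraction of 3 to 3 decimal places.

Raoult's law: Kᵢ = Pᵢˢᵃᵗ/P = Pᵢˢᵃᵗ/121.3.
  K_1 = 334.8/121.3 = 2.76010, K_2 = 206.6/121.3 = 1.70322, K_3 = 92.4/121.3 = 0.76175, K_4 = 37.4/121.3 = 0.30833
Rachford–Rice: g(β) = Σ zᵢ(Kᵢ−1)/(1+β(Kᵢ−1)) = 0.
Check two-phase: ΣzᵢKᵢ = 1.617 > 1 and Σzᵢ/Kᵢ = 1.211 > 1, so g(0) = 0.617 > 0 and g(1) = -0.211 < 0.
Newton iteration, β⁰ = 0.62:
  β = 0.620: g = 0.1224, g' = -0.656 → β = 0.807
  β = 0.807: g = -0.0114, g' = -0.812 → β = 0.793
  β = 0.793: g = -0.0001, g' = -0.792 → β = 0.792
Converged at β = 0.792.
Compositions from xᵢ = zᵢ/(1+β(Kᵢ−1)), yᵢ = Kᵢxᵢ:
  1: x = 0.137, y = 0.378
  2: x = 0.207, y = 0.353
  3: x = 0.147, y = 0.112
  4: x = 0.509, y = 0.157

y_3 = 0.112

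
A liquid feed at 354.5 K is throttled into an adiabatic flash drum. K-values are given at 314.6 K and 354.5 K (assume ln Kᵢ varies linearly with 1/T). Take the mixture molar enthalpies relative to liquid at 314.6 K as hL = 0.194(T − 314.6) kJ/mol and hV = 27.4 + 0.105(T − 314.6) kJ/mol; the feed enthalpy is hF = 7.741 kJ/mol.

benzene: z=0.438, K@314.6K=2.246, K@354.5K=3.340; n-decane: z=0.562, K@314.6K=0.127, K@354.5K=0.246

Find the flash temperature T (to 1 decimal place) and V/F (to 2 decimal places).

Adiabatic flash: solve Rachford–Rice at each trial T, then check hF = ψ·hV(T) + (1−ψ)·hL(T).
  T = 314.6 K: K = (2.246, 0.127), RR gives ψ = 0.051, H_out = 1.388 kJ/mol
  T = 354.5 K: K = (3.340, 0.246), RR gives ψ = 0.341, H_out = 15.867 kJ/mol
  T = 334.6 K: K = (2.773, 0.180), RR gives ψ = 0.217, H_out = 9.450 kJ/mol
  T = 324.6 K: K = (2.504, 0.152), RR gives ψ = 0.143, H_out = 5.728 kJ/mol
  T = 329.6 K: K = (2.637, 0.166), RR gives ψ = 0.182, H_out = 7.649 kJ/mol
  T = 332.1 K: K = (2.705, 0.173), RR gives ψ = 0.200, H_out = 8.563 kJ/mol
  T = 330.9 K: K = (2.672, 0.170), RR gives ψ = 0.191, H_out = 8.127 kJ/mol
  T = 330.2 K: K = (2.653, 0.168), RR gives ψ = 0.186, H_out = 7.870 kJ/mol
Linear interpolation between T = 329.6 (H_out = 7.649) and T = 330.2 (H_out = 7.870) on hF = 7.741 gives T ≈ 329.8 K, at which ψ = 0.18.

T = 329.8 K, V/F = 0.18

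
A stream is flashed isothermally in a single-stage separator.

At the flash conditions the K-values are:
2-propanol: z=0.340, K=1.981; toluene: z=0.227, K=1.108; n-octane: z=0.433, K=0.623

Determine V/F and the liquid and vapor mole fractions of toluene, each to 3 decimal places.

V/F = 0.695, x_toluene = 0.211, y_toluene = 0.234

Newton iteration, V/F⁰ = 0.5:
  V/F = 0.500: g = 0.0459, g' = -0.243 → V/F = 0.689
  V/F = 0.689: g = 0.0014, g' = -0.231 → V/F = 0.695
Converged at V/F = 0.695.
Compositions from xᵢ = zᵢ/(1+V/F(Kᵢ−1)), yᵢ = Kᵢxᵢ:
  2-propanol: x = 0.202, y = 0.401
  toluene: x = 0.211, y = 0.234
  n-octane: x = 0.587, y = 0.365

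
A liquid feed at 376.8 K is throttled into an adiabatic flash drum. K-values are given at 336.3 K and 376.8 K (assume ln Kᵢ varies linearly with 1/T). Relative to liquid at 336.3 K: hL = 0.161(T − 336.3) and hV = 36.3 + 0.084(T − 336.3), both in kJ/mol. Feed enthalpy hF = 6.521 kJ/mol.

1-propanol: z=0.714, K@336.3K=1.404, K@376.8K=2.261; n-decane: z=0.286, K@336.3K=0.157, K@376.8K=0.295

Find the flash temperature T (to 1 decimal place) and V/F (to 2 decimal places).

T = 337.4 K, V/F = 0.18

Adiabatic flash: solve Rachford–Rice at each trial T, then check hF = ψ·hV(T) + (1−ψ)·hL(T).
  T = 336.3 K: K = (1.404, 0.157), RR gives ψ = 0.139, H_out = 5.048 kJ/mol
  T = 376.8 K: K = (2.261, 0.295), RR gives ψ = 0.786, H_out = 32.600 kJ/mol
  T = 356.6 K: K = (1.807, 0.219), RR gives ψ = 0.560, H_out = 22.726 kJ/mol
  T = 346.5 K: K = (1.600, 0.187), RR gives ψ = 0.401, H_out = 15.880 kJ/mol
  T = 341.4 K: K = (1.500, 0.171), RR gives ψ = 0.290, H_out = 11.228 kJ/mol
  T = 338.9 K: K = (1.453, 0.164), RR gives ψ = 0.222, H_out = 8.446 kJ/mol
  T = 337.6 K: K = (1.428, 0.161), RR gives ψ = 0.183, H_out = 6.821 kJ/mol
Linear interpolation between T = 336.3 (H_out = 5.048) and T = 337.6 (H_out = 6.821) on hF = 6.521 gives T ≈ 337.4 K, at which ψ = 0.18.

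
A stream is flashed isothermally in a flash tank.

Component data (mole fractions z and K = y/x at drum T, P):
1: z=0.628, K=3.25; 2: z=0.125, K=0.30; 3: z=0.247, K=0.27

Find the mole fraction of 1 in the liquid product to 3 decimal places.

Material balance + equilibrium reduce to Σ zᵢ(Kᵢ−1)/(1+ψ(Kᵢ−1)) = 0.
Check two-phase: ΣzᵢKᵢ = 2.145 > 1 and Σzᵢ/Kᵢ = 1.525 > 1, so g(0) = 1.145 > 0 and g(1) = -0.525 < 0.
Iterate (Newton) starting at ψ = 0.58:
  ψ = 0.580: g = 0.1530, g' = -1.168 → ψ = 0.711
  ψ = 0.711: g = -0.0056, g' = -1.282 → ψ = 0.707
Converged at ψ = 0.707.
Compositions from xᵢ = zᵢ/(1+ψ(Kᵢ−1)), yᵢ = Kᵢxᵢ:
  1: x = 0.242, y = 0.788
  2: x = 0.247, y = 0.074
  3: x = 0.510, y = 0.138

x_1 = 0.242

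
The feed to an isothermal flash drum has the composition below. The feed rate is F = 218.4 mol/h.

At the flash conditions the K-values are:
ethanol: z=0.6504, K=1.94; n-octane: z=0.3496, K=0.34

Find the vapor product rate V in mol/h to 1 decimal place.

Let ψ = V/F and solve Σ zᵢ(Kᵢ−1)/(1+ψ(Kᵢ−1)) = 0.
Check two-phase: ΣzᵢKᵢ = 1.3806 > 1 and Σzᵢ/Kᵢ = 1.3635 > 1, so g(0) = 0.3806 > 0 and g(1) = -0.3635 < 0.
Binary case is linear: z₁(K₁−1)(1+ψ(K₂−1)) + z₂(K₂−1)(1+ψ(K₁−1)) = 0
⇒ ψ = [z₁(K₁−1)+z₂(K₂−1)] / [−(K₁−1)(K₂−1)] = 0.38064/0.62040 = 0.6135
Then V = ψ·F = 0.6135·218.4 = 134.0 mol/h and L = F − V = 84.4 mol/h.

V = 134.0 mol/h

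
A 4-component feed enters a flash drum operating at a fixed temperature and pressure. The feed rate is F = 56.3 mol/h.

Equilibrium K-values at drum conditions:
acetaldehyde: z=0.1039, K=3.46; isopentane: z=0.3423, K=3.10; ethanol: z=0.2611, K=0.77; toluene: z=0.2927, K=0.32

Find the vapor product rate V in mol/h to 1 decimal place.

Newton iteration, ψ⁰ = 0.33:
  ψ = 0.3300: g = 0.24405, g' = -0.9594 → ψ = 0.5844
  ψ = 0.5844: g = 0.02794, g' = -0.8013 → ψ = 0.6193
  ψ = 0.6193: g = -0.00008, g' = -0.8066 → ψ = 0.6192
Converged at ψ = 0.6192.
Then V = ψ·F = 0.6192·56.3 = 34.9 mol/h and L = F − V = 21.4 mol/h.

V = 34.9 mol/h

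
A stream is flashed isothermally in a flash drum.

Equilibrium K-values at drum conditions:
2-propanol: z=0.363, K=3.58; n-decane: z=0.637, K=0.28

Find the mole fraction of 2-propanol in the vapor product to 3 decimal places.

y_2-propanol = 0.781

Material balance + equilibrium reduce to Σ zᵢ(Kᵢ−1)/(1+ψ(Kᵢ−1)) = 0.
Feasibility: ΣzᵢKᵢ = 1.478, Σzᵢ/Kᵢ = 2.376 — both > 1, two phases present.
Binary case is linear: z₁(K₁−1)(1+ψ(K₂−1)) + z₂(K₂−1)(1+ψ(K₁−1)) = 0
⇒ ψ = [z₁(K₁−1)+z₂(K₂−1)] / [−(K₁−1)(K₂−1)] = 0.4779/1.8576 = 0.257
Compositions from xᵢ = zᵢ/(1+ψ(Kᵢ−1)), yᵢ = Kᵢxᵢ:
  2-propanol: x = 0.218, y = 0.781
  n-decane: x = 0.782, y = 0.219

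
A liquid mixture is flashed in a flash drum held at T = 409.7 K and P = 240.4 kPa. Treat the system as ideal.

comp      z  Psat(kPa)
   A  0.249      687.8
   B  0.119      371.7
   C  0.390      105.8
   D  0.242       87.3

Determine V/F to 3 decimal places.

Raoult's law: Kᵢ = Pᵢˢᵃᵗ/P = Pᵢˢᵃᵗ/240.4.
  K_A = 687.8/240.4 = 2.86106, K_B = 371.7/240.4 = 1.54617, K_C = 105.8/240.4 = 0.44010, K_D = 87.3/240.4 = 0.36314
Material balance + equilibrium reduce to Σ zᵢ(Kᵢ−1)/(1+V/F(Kᵢ−1)) = 0.
Check two-phase: ΣzᵢKᵢ = 1.156 > 1 and Σzᵢ/Kᵢ = 1.717 > 1, so g(0) = 0.156 > 0 and g(1) = -0.717 < 0.
Newton iteration, V/F⁰ = 0.38:
  V/F = 0.380: g = -0.1554, g' = -0.688 → V/F = 0.154
  V/F = 0.154: g = 0.0101, g' = -0.818 → V/F = 0.167
Converged at V/F = 0.167.

V/F = 0.167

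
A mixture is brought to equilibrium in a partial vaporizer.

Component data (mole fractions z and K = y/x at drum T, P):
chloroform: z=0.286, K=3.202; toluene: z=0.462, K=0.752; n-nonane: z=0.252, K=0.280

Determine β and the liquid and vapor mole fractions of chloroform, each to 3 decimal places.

Iterate (Newton) starting at β = 0.45:
  β = 0.450: g = -0.0810, g' = -0.672 → β = 0.329
  β = 0.329: g = 0.0024, g' = -0.724 → β = 0.333
Converged at β = 0.333.
Compositions from xᵢ = zᵢ/(1+β(Kᵢ−1)), yᵢ = Kᵢxᵢ:
  chloroform: x = 0.165, y = 0.529
  toluene: x = 0.504, y = 0.379
  n-nonane: x = 0.331, y = 0.093

β = 0.333, x_chloroform = 0.165, y_chloroform = 0.529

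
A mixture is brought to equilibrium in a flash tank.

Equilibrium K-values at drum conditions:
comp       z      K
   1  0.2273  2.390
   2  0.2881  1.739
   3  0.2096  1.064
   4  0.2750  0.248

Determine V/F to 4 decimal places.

Material balance + equilibrium reduce to Σ zᵢ(Kᵢ−1)/(1+V/F(Kᵢ−1)) = 0.
Check two-phase: ΣzᵢKᵢ = 1.3355 > 1 and Σzᵢ/Kᵢ = 1.5666 > 1, so g(0) = 0.3355 > 0 and g(1) = -0.5666 < 0.
Newton–Raphson from V/F = 0.63:
  V/F = 0.6300: g = -0.06637, g' = -0.7604 → V/F = 0.5427
  V/F = 0.5427: g = -0.00439, g' = -0.6676 → V/F = 0.5362
  V/F = 0.5362: g = -0.00002, g' = -0.6623 → V/F = 0.5361
Converged at V/F = 0.5361.

V/F = 0.5361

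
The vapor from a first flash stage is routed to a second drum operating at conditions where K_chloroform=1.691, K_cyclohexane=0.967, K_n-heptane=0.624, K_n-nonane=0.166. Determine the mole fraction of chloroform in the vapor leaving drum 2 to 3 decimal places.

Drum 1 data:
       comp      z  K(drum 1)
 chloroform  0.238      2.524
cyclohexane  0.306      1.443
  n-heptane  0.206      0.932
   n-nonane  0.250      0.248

y_chloroform (drum 2) = 0.490

Drum 1:
Material balance + equilibrium reduce to Σ zᵢ(Kᵢ−1)/(1+ψ₁(Kᵢ−1)) = 0.
g(0) = ΣzᵢKᵢ − 1 = 0.296 and g(1) = 1 − Σzᵢ/Kᵢ = -0.535, so a root lies in (0, 1).
Newton–Raphson from ψ₁ = 0.5:
  ψ₁ = 0.500: g = 0.0010, g' = -0.582 → ψ₁ = 0.502
Converged at ψ₁ = 0.502.
Drum-1 compositions:
  chloroform: x = 0.135, y = 0.340
  cyclohexane: x = 0.250, y = 0.361
  n-heptane: x = 0.213, y = 0.199
  n-nonane: x = 0.402, y = 0.100
Drum-2 feed = drum-1 vapor: z₂ = (0.3404, 0.3613, 0.1988, 0.0996).
Drum 2:
Newton iteration, ψ₂⁰ = 0.49:
  ψ₂ = 0.490: g = -0.0685, g' = -0.331 → ψ₂ = 0.283
  ψ₂ = 0.283: g = -0.0078, g' = -0.268 → ψ₂ = 0.255
  ψ₂ = 0.255: g = -0.0001, g' = -0.264 → ψ₂ = 0.254
Converged at ψ₂ = 0.254.
  chloroform: x = 0.290, y = 0.490
  cyclohexane: x = 0.364, y = 0.352
  n-heptane: x = 0.220, y = 0.137
  n-nonane: x = 0.126, y = 0.021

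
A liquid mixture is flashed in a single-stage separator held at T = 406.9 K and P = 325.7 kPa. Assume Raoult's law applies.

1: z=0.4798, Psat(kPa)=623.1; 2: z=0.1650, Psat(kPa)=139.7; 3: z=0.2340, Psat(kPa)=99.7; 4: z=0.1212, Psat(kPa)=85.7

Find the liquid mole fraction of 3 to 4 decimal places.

x_3 = 0.2614

Raoult's law: Kᵢ = Pᵢˢᵃᵗ/P = Pᵢˢᵃᵗ/325.7.
  K_1 = 623.1/325.7 = 1.913110, K_2 = 139.7/325.7 = 0.428922, K_3 = 99.7/325.7 = 0.306110, K_4 = 85.7/325.7 = 0.263126
Rachford–Rice: g(V/F) = Σ zᵢ(Kᵢ−1)/(1+V/F(Kᵢ−1)) = 0.
Feasibility: ΣzᵢKᵢ = 1.0922, Σzᵢ/Kᵢ = 1.8605 — both > 1, two phases present.
Newton iteration, V/F⁰ = 0.5:
  V/F = 0.5000: g = -0.22114, g' = -0.7231 → V/F = 0.1942
  V/F = 0.1942: g = -0.02574, g' = -0.5968 → V/F = 0.1511
Converged at V/F = 0.1511.
Compositions from xᵢ = zᵢ/(1+V/F(Kᵢ−1)), yᵢ = Kᵢxᵢ:
  1: x = 0.4216, y = 0.8066
  2: x = 0.1806, y = 0.0775
  3: x = 0.2614, y = 0.0800
  4: x = 0.1364, y = 0.0359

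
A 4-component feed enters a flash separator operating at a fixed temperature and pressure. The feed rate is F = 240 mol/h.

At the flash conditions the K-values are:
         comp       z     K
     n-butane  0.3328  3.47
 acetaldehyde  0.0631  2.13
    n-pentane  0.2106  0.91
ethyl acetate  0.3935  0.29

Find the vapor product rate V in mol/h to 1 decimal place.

Newton–Raphson from V/F = 0.5:
  V/F = 0.5000: g = -0.03965, g' = -0.9180 → V/F = 0.4568
Converged at V/F = 0.4568.
Then V = V/F·F = 0.4568·240 = 109.6 mol/h and L = F − V = 130.4 mol/h.

V = 109.6 mol/h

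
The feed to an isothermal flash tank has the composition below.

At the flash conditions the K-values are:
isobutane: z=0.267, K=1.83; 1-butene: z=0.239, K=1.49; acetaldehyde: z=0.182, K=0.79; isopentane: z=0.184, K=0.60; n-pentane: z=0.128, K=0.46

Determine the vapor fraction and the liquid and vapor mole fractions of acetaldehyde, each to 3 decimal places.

Let ψ = V/F and solve Σ zᵢ(Kᵢ−1)/(1+ψ(Kᵢ−1)) = 0.
g(0) = ΣzᵢKᵢ − 1 = 0.158 and g(1) = 1 − Σzᵢ/Kᵢ = -0.122, so a root lies in (0, 1).
Iterate (Newton) starting at ψ = 0.43:
  ψ = 0.430: g = 0.0391, g' = -0.255 → ψ = 0.583
Converged at ψ = 0.583.
Compositions from xᵢ = zᵢ/(1+ψ(Kᵢ−1)), yᵢ = Kᵢxᵢ:
  isobutane: x = 0.180, y = 0.329
  1-butene: x = 0.186, y = 0.277
  acetaldehyde: x = 0.207, y = 0.164
  isopentane: x = 0.240, y = 0.144
  n-pentane: x = 0.187, y = 0.086

ψ = 0.583, x_acetaldehyde = 0.207, y_acetaldehyde = 0.164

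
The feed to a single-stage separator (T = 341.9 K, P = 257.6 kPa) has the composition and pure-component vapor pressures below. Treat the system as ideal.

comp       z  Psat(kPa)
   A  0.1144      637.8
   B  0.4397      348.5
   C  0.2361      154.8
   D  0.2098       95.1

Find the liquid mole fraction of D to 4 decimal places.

Raoult's law: Kᵢ = Pᵢˢᵃᵗ/P = Pᵢˢᵃᵗ/257.6.
  K_A = 637.8/257.6 = 2.475932, K_B = 348.5/257.6 = 1.352873, K_C = 154.8/257.6 = 0.600932, K_D = 95.1/257.6 = 0.369177
Material balance + equilibrium reduce to Σ zᵢ(Kᵢ−1)/(1+ψ(Kᵢ−1)) = 0.
g(0) = ΣzᵢKᵢ − 1 = 0.0974 and g(1) = 1 − Σzᵢ/Kᵢ = -0.3324, so a root lies in (0, 1).
Newton–Raphson from ψ = 0.5:
  ψ = 0.5000: g = -0.08199, g' = -0.3589 → ψ = 0.2715
  ψ = 0.2715: g = -0.00325, g' = -0.3415 → ψ = 0.2620
Converged at ψ = 0.2620.
Compositions from xᵢ = zᵢ/(1+ψ(Kᵢ−1)), yᵢ = Kᵢxᵢ:
  A: x = 0.0825, y = 0.2042
  B: x = 0.4025, y = 0.5445
  C: x = 0.2637, y = 0.1584
  D: x = 0.2513, y = 0.0928

x_D = 0.2513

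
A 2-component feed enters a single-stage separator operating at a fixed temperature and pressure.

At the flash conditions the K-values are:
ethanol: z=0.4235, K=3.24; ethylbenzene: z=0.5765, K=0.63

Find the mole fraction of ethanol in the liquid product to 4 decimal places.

x_ethanol = 0.1418

Material balance + equilibrium reduce to Σ zᵢ(Kᵢ−1)/(1+ψ(Kᵢ−1)) = 0.
Feasibility: ΣzᵢKᵢ = 1.7353, Σzᵢ/Kᵢ = 1.0458 — both > 1, two phases present.
Binary case is linear: z₁(K₁−1)(1+ψ(K₂−1)) + z₂(K₂−1)(1+ψ(K₁−1)) = 0
⇒ ψ = [z₁(K₁−1)+z₂(K₂−1)] / [−(K₁−1)(K₂−1)] = 0.73534/0.82880 = 0.8872
Compositions from xᵢ = zᵢ/(1+ψ(Kᵢ−1)), yᵢ = Kᵢxᵢ:
  ethanol: x = 0.1418, y = 0.4593
  ethylbenzene: x = 0.8582, y = 0.5407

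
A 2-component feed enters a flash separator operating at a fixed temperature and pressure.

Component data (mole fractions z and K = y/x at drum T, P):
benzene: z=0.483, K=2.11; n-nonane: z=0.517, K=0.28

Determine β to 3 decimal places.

Let β = V/F and solve Σ zᵢ(Kᵢ−1)/(1+β(Kᵢ−1)) = 0.
Feasibility: ΣzᵢKᵢ = 1.164, Σzᵢ/Kᵢ = 2.075 — both > 1, two phases present.
Newton–Raphson from β = 0.5:
  β = 0.500: g = -0.2368, g' = -0.900 → β = 0.237
  β = 0.237: g = -0.0243, g' = -0.763 → β = 0.205
Converged at β = 0.205.

β = 0.205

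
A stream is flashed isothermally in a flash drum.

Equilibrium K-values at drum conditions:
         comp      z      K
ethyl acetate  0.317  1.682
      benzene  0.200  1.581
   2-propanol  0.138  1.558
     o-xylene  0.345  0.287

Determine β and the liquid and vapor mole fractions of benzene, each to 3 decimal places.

Newton–Raphson from β = 0.67:
  β = 0.670: g = -0.1829, g' = -0.770 → β = 0.433
  β = 0.433: g = -0.0338, g' = -0.526 → β = 0.368
  β = 0.368: g = -0.0011, g' = -0.492 → β = 0.366
Converged at β = 0.366.
Compositions from xᵢ = zᵢ/(1+β(Kᵢ−1)), yᵢ = Kᵢxᵢ:
  ethyl acetate: x = 0.254, y = 0.427
  benzene: x = 0.165, y = 0.261
  2-propanol: x = 0.115, y = 0.179
  o-xylene: x = 0.467, y = 0.134

β = 0.366, x_benzene = 0.165, y_benzene = 0.261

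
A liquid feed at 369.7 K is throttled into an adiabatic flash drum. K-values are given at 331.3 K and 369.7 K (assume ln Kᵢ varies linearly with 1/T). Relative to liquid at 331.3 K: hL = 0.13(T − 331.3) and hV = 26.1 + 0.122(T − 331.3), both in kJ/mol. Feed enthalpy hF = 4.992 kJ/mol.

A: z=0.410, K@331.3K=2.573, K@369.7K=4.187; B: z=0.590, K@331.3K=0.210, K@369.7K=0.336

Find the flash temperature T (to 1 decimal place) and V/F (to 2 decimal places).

Adiabatic flash: solve Rachford–Rice at each trial T, then check hF = ψ·hV(T) + (1−ψ)·hL(T).
  T = 331.3 K: K = (2.573, 0.210), RR gives ψ = 0.144, H_out = 3.756 kJ/mol
  T = 369.7 K: K = (4.187, 0.336), RR gives ψ = 0.432, H_out = 16.143 kJ/mol
  T = 350.5 K: K = (3.326, 0.269), RR gives ψ = 0.307, H_out = 10.470 kJ/mol
  T = 340.9 K: K = (2.936, 0.239), RR gives ψ = 0.234, H_out = 7.330 kJ/mol
  T = 336.1 K: K = (2.751, 0.224), RR gives ψ = 0.191, H_out = 5.613 kJ/mol
  T = 333.7 K: K = (2.661, 0.217), RR gives ψ = 0.168, H_out = 4.705 kJ/mol
  T = 334.9 K: K = (2.706, 0.220), RR gives ψ = 0.180, H_out = 5.164 kJ/mol
  T = 334.3 K: K = (2.684, 0.219), RR gives ψ = 0.174, H_out = 4.936 kJ/mol
Linear interpolation between T = 334.3 (H_out = 4.936) and T = 334.9 (H_out = 5.164) on hF = 4.992 gives T ≈ 334.4 K, at which ψ = 0.18.

T = 334.4 K, V/F = 0.18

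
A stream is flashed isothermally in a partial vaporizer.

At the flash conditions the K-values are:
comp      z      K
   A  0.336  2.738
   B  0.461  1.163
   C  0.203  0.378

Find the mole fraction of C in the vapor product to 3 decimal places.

y_C = 0.177

Material balance + equilibrium reduce to Σ zᵢ(Kᵢ−1)/(1+ψ(Kᵢ−1)) = 0.
Feasibility: ΣzᵢKᵢ = 1.533, Σzᵢ/Kᵢ = 1.056 — both > 1, two phases present.
Iterate (Newton) starting at ψ = 0.5:
  ψ = 0.500: g = 0.1987, g' = -0.466 → ψ = 0.926
  ψ = 0.926: g = -0.0086, g' = -0.595 → ψ = 0.911
Converged at ψ = 0.911.
Compositions from xᵢ = zᵢ/(1+ψ(Kᵢ−1)), yᵢ = Kᵢxᵢ:
  A: x = 0.130, y = 0.356
  B: x = 0.401, y = 0.467
  C: x = 0.469, y = 0.177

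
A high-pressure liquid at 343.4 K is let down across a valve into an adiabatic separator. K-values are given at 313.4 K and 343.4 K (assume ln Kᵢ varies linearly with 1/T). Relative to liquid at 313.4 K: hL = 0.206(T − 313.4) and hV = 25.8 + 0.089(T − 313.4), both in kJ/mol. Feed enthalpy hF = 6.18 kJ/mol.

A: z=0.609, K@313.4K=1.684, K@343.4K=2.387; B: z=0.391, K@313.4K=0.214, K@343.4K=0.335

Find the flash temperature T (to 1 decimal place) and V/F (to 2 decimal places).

T = 314.7 K, V/F = 0.23

Adiabatic flash: solve Rachford–Rice at each trial T, then check hF = ψ·hV(T) + (1−ψ)·hL(T).
  T = 313.4 K: K = (1.684, 0.214), RR gives ψ = 0.203, H_out = 5.242 kJ/mol
  T = 343.4 K: K = (2.387, 0.335), RR gives ψ = 0.634, H_out = 20.309 kJ/mol
  T = 328.4 K: K = (2.021, 0.271), RR gives ψ = 0.452, H_out = 13.955 kJ/mol
  T = 320.9 K: K = (1.849, 0.241), RR gives ψ = 0.342, H_out = 10.068 kJ/mol
  T = 317.1 K: K = (1.764, 0.227), RR gives ψ = 0.276, H_out = 7.776 kJ/mol
  T = 315.2 K: K = (1.723, 0.220), RR gives ψ = 0.240, H_out = 6.518 kJ/mol
Linear interpolation between T = 313.4 (H_out = 5.242) and T = 315.2 (H_out = 6.518) on hF = 6.18 gives T ≈ 314.7 K, at which ψ = 0.23.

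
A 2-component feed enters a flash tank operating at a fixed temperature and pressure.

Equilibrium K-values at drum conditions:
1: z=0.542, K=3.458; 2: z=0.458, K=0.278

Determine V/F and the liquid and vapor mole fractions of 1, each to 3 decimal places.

V/F = 0.564, x_1 = 0.227, y_1 = 0.785

Rachford–Rice: g(V/F) = Σ zᵢ(Kᵢ−1)/(1+V/F(Kᵢ−1)) = 0.
Check two-phase: ΣzᵢKᵢ = 2.002 > 1 and Σzᵢ/Kᵢ = 1.804 > 1, so g(0) = 1.002 > 0 and g(1) = -0.804 < 0.
Newton–Raphson from V/F = 0.47:
  V/F = 0.470: g = 0.1176, g' = -1.252 → V/F = 0.564
Converged at V/F = 0.564.
Compositions from xᵢ = zᵢ/(1+V/F(Kᵢ−1)), yᵢ = Kᵢxᵢ:
  1: x = 0.227, y = 0.785
  2: x = 0.773, y = 0.215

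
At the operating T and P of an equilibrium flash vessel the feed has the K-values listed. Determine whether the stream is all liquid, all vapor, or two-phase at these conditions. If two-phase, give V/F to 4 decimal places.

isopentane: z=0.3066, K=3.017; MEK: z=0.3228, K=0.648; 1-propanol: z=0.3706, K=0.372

ΣzᵢKᵢ = 1.2720; Σzᵢ/Kᵢ = 1.5960.
Both exceed 1, so a two-phase solution exists.
Iterate (Newton) starting at ψ = 0.4:
  ψ = 0.4000: g = -0.10079, g' = -0.6969 → ψ = 0.2554
  ψ = 0.2554: g = 0.00612, g' = -0.7990 → ψ = 0.2630
  ψ = 0.2630: g = 0.00003, g' = -0.7908 → ψ = 0.2631
Converged at ψ = 0.2631.

two-phase, V/F = 0.2631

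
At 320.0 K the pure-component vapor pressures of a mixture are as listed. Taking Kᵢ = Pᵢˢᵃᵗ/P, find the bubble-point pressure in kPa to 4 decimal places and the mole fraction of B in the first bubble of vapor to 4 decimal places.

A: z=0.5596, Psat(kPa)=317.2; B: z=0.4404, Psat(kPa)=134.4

At the bubble point ψ → 0, so ΣzᵢKᵢ = 1 with Kᵢ = Pᵢˢᵃᵗ/P ⇒ P = ΣzᵢPᵢˢᵃᵗ.
P = 0.5596·317.2 + 0.4404·134.4 = 236.6949 kPa
yᵢ = zᵢPᵢˢᵃᵗ/P ⇒ y_B = 0.4404·134.4/236.6949 = 0.2501

Pbub = 236.6949 kPa, y_B = 0.2501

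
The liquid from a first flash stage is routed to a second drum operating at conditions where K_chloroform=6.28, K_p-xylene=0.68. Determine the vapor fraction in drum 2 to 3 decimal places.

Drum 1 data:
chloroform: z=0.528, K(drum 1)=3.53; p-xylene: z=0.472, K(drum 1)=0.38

V/F (drum 2) = 0.463

Drum 1:
Rachford–Rice: g(ψ₁) = Σ zᵢ(Kᵢ−1)/(1+ψ₁(Kᵢ−1)) = 0.
Check two-phase: ΣzᵢKᵢ = 2.043 > 1 and Σzᵢ/Kᵢ = 1.392 > 1, so g(0) = 1.043 > 0 and g(1) = -0.392 < 0.
Binary case is linear: z₁(K₁−1)(1+ψ₁(K₂−1)) + z₂(K₂−1)(1+ψ₁(K₁−1)) = 0
⇒ ψ₁ = [z₁(K₁−1)+z₂(K₂−1)] / [−(K₁−1)(K₂−1)] = 1.0432/1.5686 = 0.665
Drum-1 compositions:
  chloroform: x = 0.197, y = 0.695
  p-xylene: x = 0.803, y = 0.305
Drum-2 feed = drum-1 liquid: z₂ = (0.1968, 0.8032).
Drum 2:
Material balance + equilibrium reduce to Σ zᵢ(Kᵢ−1)/(1+ψ₂(Kᵢ−1)) = 0.
g(0) = ΣzᵢKᵢ − 1 = 0.782 and g(1) = 1 − Σzᵢ/Kᵢ = -0.212, so a root lies in (0, 1).
Binary case is linear: z₁(K₁−1)(1+ψ₂(K₂−1)) + z₂(K₂−1)(1+ψ₂(K₁−1)) = 0
⇒ ψ₂ = [z₁(K₁−1)+z₂(K₂−1)] / [−(K₁−1)(K₂−1)] = 0.7822/1.6896 = 0.463
  chloroform: x = 0.057, y = 0.359
  p-xylene: x = 0.943, y = 0.641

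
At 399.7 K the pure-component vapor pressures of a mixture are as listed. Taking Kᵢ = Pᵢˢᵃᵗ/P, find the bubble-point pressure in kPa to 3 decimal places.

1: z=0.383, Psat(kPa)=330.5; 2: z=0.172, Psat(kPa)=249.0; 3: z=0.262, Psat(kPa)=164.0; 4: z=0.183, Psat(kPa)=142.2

At the bubble point ψ → 0, so ΣzᵢKᵢ = 1 with Kᵢ = Pᵢˢᵃᵗ/P ⇒ P = ΣzᵢPᵢˢᵃᵗ.
P = 0.383·330.5 + 0.172·249.0 + 0.262·164.0 + 0.183·142.2 = 238.400 kPa

Pbub = 238.400 kPa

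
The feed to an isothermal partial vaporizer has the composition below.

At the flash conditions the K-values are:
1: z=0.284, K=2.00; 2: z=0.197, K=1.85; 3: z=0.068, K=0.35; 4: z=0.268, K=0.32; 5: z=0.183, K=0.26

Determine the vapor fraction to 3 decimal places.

ψ = 0.136

Iterate (Newton) starting at ψ = 0.37:
  ψ = 0.370: g = -0.1535, g' = -0.695 → ψ = 0.149
  ψ = 0.149: g = -0.0082, g' = -0.642 → ψ = 0.136
Converged at ψ = 0.136.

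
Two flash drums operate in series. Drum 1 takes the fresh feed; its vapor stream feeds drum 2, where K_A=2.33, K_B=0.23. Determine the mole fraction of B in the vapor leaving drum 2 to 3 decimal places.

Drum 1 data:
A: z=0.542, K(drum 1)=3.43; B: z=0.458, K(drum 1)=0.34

y_B (drum 2) = 0.146

Drum 1:
Material balance + equilibrium reduce to Σ zᵢ(Kᵢ−1)/(1+ψ₁(Kᵢ−1)) = 0.
g(0) = ΣzᵢKᵢ − 1 = 1.015 and g(1) = 1 − Σzᵢ/Kᵢ = -0.505, so a root lies in (0, 1).
Binary case is linear: z₁(K₁−1)(1+ψ₁(K₂−1)) + z₂(K₂−1)(1+ψ₁(K₁−1)) = 0
⇒ ψ₁ = [z₁(K₁−1)+z₂(K₂−1)] / [−(K₁−1)(K₂−1)] = 1.0148/1.6038 = 0.633
Drum-1 compositions:
  A: x = 0.214, y = 0.733
  B: x = 0.786, y = 0.267
Drum-2 feed = drum-1 vapor: z₂ = (0.7326, 0.2674).
Drum 2:
Let ψ₂ = V/F and solve Σ zᵢ(Kᵢ−1)/(1+ψ₂(Kᵢ−1)) = 0.
Check two-phase: ΣzᵢKᵢ = 1.769 > 1 and Σzᵢ/Kᵢ = 1.477 > 1, so g(0) = 0.769 > 0 and g(1) = -0.477 < 0.
Newton–Raphson from ψ₂ = 0.55:
  ψ₂ = 0.550: g = 0.2056, g' = -0.909 → ψ₂ = 0.776
  ψ₂ = 0.776: g = -0.0322, g' = -1.293 → ψ₂ = 0.751
  ψ₂ = 0.751: g = -0.0010, g' = -1.216 → ψ₂ = 0.750
Converged at ψ₂ = 0.750.
  A: x = 0.367, y = 0.854
  B: x = 0.633, y = 0.146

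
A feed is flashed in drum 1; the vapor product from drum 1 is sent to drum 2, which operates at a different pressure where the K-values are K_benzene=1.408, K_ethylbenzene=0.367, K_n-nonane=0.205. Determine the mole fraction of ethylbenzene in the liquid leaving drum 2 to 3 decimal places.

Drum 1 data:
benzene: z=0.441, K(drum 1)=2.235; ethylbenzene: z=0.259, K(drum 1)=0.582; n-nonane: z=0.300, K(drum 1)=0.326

Drum 1:
Material balance + equilibrium reduce to Σ zᵢ(Kᵢ−1)/(1+ψ₁(Kᵢ−1)) = 0.
Check two-phase: ΣzᵢKᵢ = 1.234 > 1 and Σzᵢ/Kᵢ = 1.563 > 1, so g(0) = 0.234 > 0 and g(1) = -0.563 < 0.
Iterate (Newton) starting at ψ₁ = 0.5:
  ψ₁ = 0.500: g = -0.1051, g' = -0.639 → ψ₁ = 0.336
  ψ₁ = 0.336: g = -0.0022, g' = -0.625 → ψ₁ = 0.332
Converged at ψ₁ = 0.332.
Drum-1 compositions:
  benzene: x = 0.313, y = 0.699
  ethylbenzene: x = 0.301, y = 0.175
  n-nonane: x = 0.387, y = 0.126
Drum-2 feed = drum-1 vapor: z₂ = (0.6990, 0.1750, 0.1260).
Drum 2:
Newton iteration, ψ₂⁰ = 0.57:
  ψ₂ = 0.570: g = -0.1252, g' = -0.515 → ψ₂ = 0.327
  ψ₂ = 0.327: g = -0.0234, g' = -0.347 → ψ₂ = 0.259
  ψ₂ = 0.259: g = -0.0009, g' = -0.322 → ψ₂ = 0.257
Converged at ψ₂ = 0.257.
  benzene: x = 0.633, y = 0.891
  ethylbenzene: x = 0.209, y = 0.077
  n-nonane: x = 0.158, y = 0.032

x_ethylbenzene (drum 2) = 0.209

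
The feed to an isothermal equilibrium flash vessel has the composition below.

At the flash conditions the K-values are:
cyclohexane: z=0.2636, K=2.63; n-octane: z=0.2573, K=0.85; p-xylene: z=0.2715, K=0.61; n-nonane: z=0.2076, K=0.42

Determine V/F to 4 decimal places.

Rachford–Rice: g(V/F) = Σ zᵢ(Kᵢ−1)/(1+V/F(Kᵢ−1)) = 0.
g(0) = ΣzᵢKᵢ − 1 = 0.1648 and g(1) = 1 − Σzᵢ/Kᵢ = -0.3423, so a root lies in (0, 1).
Newton–Raphson from V/F = 0.35:
  V/F = 0.3500: g = -0.04085, g' = -0.4557 → V/F = 0.2604
  V/F = 0.2604: g = 0.00181, g' = -0.4995 → V/F = 0.2640
Converged at V/F = 0.2640.

V/F = 0.2640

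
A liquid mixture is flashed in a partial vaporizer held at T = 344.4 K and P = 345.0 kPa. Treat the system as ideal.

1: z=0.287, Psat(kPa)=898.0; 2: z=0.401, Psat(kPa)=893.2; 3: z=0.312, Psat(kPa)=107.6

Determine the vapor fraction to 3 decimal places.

Raoult's law: Kᵢ = Pᵢˢᵃᵗ/P = Pᵢˢᵃᵗ/345.0.
  K_1 = 898.0/345.0 = 2.60290, K_2 = 893.2/345.0 = 2.58899, K_3 = 107.6/345.0 = 0.31188
Rachford–Rice: g(ψ) = Σ zᵢ(Kᵢ−1)/(1+ψ(Kᵢ−1)) = 0.
Feasibility: ΣzᵢKᵢ = 1.883, Σzᵢ/Kᵢ = 1.266 — both > 1, two phases present.
Newton iteration, ψ⁰ = 0.5:
  ψ = 0.500: g = 0.2831, g' = -0.885 → ψ = 0.820
  ψ = 0.820: g = -0.0172, g' = -1.106 → ψ = 0.804
Converged at ψ = 0.804.

ψ = 0.804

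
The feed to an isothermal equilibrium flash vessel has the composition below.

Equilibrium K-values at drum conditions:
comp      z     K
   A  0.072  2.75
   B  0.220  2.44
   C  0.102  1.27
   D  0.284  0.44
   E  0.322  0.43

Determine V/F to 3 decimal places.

Rachford–Rice: g(V/F) = Σ zᵢ(Kᵢ−1)/(1+V/F(Kᵢ−1)) = 0.
Check two-phase: ΣzᵢKᵢ = 1.128 > 1 and Σzᵢ/Kᵢ = 1.591 > 1, so g(0) = 0.128 > 0 and g(1) = -0.591 < 0.
Iterate (Newton) starting at V/F = 0.5:
  V/F = 0.500: g = -0.2019, g' = -0.599 → V/F = 0.163
  V/F = 0.163: g = 0.0037, g' = -0.675 → V/F = 0.168
Converged at V/F = 0.168.

V/F = 0.168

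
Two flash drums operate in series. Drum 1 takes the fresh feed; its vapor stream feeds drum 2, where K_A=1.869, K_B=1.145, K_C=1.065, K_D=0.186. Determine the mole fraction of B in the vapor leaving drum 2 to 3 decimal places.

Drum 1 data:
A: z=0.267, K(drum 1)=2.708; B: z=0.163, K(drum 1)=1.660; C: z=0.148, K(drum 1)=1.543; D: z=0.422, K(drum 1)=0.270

Drum 1:
Let ψ₁ = V/F and solve Σ zᵢ(Kᵢ−1)/(1+ψ₁(Kᵢ−1)) = 0.
Check two-phase: ΣzᵢKᵢ = 1.336 > 1 and Σzᵢ/Kᵢ = 1.856 > 1, so g(0) = 0.336 > 0 and g(1) = -0.856 < 0.
Newton iteration, ψ₁⁰ = 0.57:
  ψ₁ = 0.570: g = -0.1570, g' = -0.923 → ψ₁ = 0.400
  ψ₁ = 0.400: g = -0.0129, g' = -0.797 → ψ₁ = 0.384
Converged at ψ₁ = 0.384.
Drum-1 compositions:
  A: x = 0.161, y = 0.437
  B: x = 0.130, y = 0.216
  C: x = 0.122, y = 0.189
  D: x = 0.586, y = 0.158
Drum-2 feed = drum-1 vapor: z₂ = (0.4368, 0.2159, 0.1890, 0.1583).
Drum 2:
Rachford–Rice: g(ψ₂) = Σ zᵢ(Kᵢ−1)/(1+ψ₂(Kᵢ−1)) = 0.
Check two-phase: ΣzᵢKᵢ = 1.294 > 1 and Σzᵢ/Kᵢ = 1.451 > 1, so g(0) = 0.294 > 0 and g(1) = -0.451 < 0.
Iterate (Newton) starting at ψ₂ = 0.5:
  ψ₂ = 0.500: g = 0.0885, g' = -0.463 → ψ₂ = 0.691
  ψ₂ = 0.691: g = -0.0170, g' = -0.681 → ψ₂ = 0.666
  ψ₂ = 0.666: g = -0.0006, g' = -0.637 → ψ₂ = 0.665
Converged at ψ₂ = 0.665.
  A: x = 0.277, y = 0.517
  B: x = 0.197, y = 0.225
  C: x = 0.181, y = 0.193
  D: x = 0.345, y = 0.064

y_B (drum 2) = 0.225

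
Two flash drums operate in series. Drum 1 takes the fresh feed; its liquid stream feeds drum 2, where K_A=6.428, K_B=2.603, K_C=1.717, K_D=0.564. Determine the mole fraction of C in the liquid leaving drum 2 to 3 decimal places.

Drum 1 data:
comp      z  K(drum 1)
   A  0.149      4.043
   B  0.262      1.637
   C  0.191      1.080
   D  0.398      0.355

Drum 1:
Newton iteration, ψ₁⁰ = 0.5:
  ψ₁ = 0.500: g = -0.0578, g' = -0.640 → ψ₁ = 0.410
Converged at ψ₁ = 0.410.
Drum-1 compositions:
  A: x = 0.066, y = 0.268
  B: x = 0.208, y = 0.340
  C: x = 0.185, y = 0.200
  D: x = 0.541, y = 0.192
Drum-2 feed = drum-1 liquid: z₂ = (0.0663, 0.2078, 0.1849, 0.5410).
Drum 2:
Let ψ₂ = V/F and solve Σ zᵢ(Kᵢ−1)/(1+ψ₂(Kᵢ−1)) = 0.
Feasibility: ΣzᵢKᵢ = 1.590, Σzᵢ/Kᵢ = 1.157 — both > 1, two phases present.
Iterate (Newton) starting at ψ₂ = 0.5:
  ψ₂ = 0.500: g = 0.0778, g' = -0.526 → ψ₂ = 0.648
  ψ₂ = 0.648: g = 0.0049, g' = -0.468 → ψ₂ = 0.658
Converged at ψ₂ = 0.658.
  A: x = 0.014, y = 0.093
  B: x = 0.101, y = 0.263
  C: x = 0.126, y = 0.216
  D: x = 0.759, y = 0.428

x_C (drum 2) = 0.126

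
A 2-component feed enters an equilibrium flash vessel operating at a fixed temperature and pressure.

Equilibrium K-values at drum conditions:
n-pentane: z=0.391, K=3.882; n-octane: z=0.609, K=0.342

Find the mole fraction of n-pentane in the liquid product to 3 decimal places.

x_n-pentane = 0.186

Material balance + equilibrium reduce to Σ zᵢ(Kᵢ−1)/(1+V/F(Kᵢ−1)) = 0.
g(0) = ΣzᵢKᵢ − 1 = 0.726 and g(1) = 1 − Σzᵢ/Kᵢ = -0.881, so a root lies in (0, 1).
Iterate (Newton) starting at V/F = 0.5:
  V/F = 0.500: g = -0.1356, g' = -1.131 → V/F = 0.380
  V/F = 0.380: g = 0.0034, g' = -1.209 → V/F = 0.383
Converged at V/F = 0.383.
Compositions from xᵢ = zᵢ/(1+V/F(Kᵢ−1)), yᵢ = Kᵢxᵢ:
  n-pentane: x = 0.186, y = 0.722
  n-octane: x = 0.814, y = 0.278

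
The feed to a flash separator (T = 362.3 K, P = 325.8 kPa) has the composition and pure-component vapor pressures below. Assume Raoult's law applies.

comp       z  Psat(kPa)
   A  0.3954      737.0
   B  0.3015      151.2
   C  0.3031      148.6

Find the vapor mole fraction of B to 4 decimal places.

y_B = 0.1619

Raoult's law: Kᵢ = Pᵢˢᵃᵗ/P = Pᵢˢᵃᵗ/325.8.
  K_A = 737.0/325.8 = 2.262124, K_B = 151.2/325.8 = 0.464088, K_C = 148.6/325.8 = 0.456108
Material balance + equilibrium reduce to Σ zᵢ(Kᵢ−1)/(1+V/F(Kᵢ−1)) = 0.
Feasibility: ΣzᵢKᵢ = 1.1726, Σzᵢ/Kᵢ = 1.4890 — both > 1, two phases present.
Newton iteration, V/F⁰ = 0.57:
  V/F = 0.5700: g = -0.18133, g' = -0.5809 → V/F = 0.2579
  V/F = 0.2579: g = -0.00272, g' = -0.5964 → V/F = 0.2533
Converged at V/F = 0.2533.
Compositions from xᵢ = zᵢ/(1+V/F(Kᵢ−1)), yᵢ = Kᵢxᵢ:
  A: x = 0.2996, y = 0.6778
  B: x = 0.3489, y = 0.1619
  C: x = 0.3515, y = 0.1603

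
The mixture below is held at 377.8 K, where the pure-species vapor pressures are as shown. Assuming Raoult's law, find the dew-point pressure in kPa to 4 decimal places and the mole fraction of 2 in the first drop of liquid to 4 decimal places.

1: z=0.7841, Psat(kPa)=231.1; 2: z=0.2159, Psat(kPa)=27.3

Pdew = 88.4852 kPa, x_2 = 0.6998

At the dew point ψ → 1, so Σzᵢ/Kᵢ = 1 with Kᵢ = Pᵢˢᵃᵗ/P ⇒ 1/P = Σzᵢ/Pᵢˢᵃᵗ.
1/P = 0.7841/231.1 + 0.2159/27.3 = 0.0113013 ⇒ P = 88.4852 kPa
xᵢ = zᵢP/Pᵢˢᵃᵗ ⇒ x_2 = 0.2159·88.4852/27.3 = 0.6998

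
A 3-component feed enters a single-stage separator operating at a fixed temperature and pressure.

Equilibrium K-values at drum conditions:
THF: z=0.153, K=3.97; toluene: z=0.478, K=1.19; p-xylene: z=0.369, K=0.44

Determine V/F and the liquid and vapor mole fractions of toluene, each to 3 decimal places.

V/F = 0.454, x_toluene = 0.440, y_toluene = 0.524

Rachford–Rice: g(V/F) = Σ zᵢ(Kᵢ−1)/(1+V/F(Kᵢ−1)) = 0.
g(0) = ΣzᵢKᵢ − 1 = 0.339 and g(1) = 1 − Σzᵢ/Kᵢ = -0.279, so a root lies in (0, 1).
Iterate (Newton) starting at V/F = 0.31:
  V/F = 0.310: g = 0.0723, g' = -0.551 → V/F = 0.441
  V/F = 0.441: g = 0.0060, g' = -0.472 → V/F = 0.454
Converged at V/F = 0.454.
Compositions from xᵢ = zᵢ/(1+V/F(Kᵢ−1)), yᵢ = Kᵢxᵢ:
  THF: x = 0.065, y = 0.259
  toluene: x = 0.440, y = 0.524
  p-xylene: x = 0.495, y = 0.218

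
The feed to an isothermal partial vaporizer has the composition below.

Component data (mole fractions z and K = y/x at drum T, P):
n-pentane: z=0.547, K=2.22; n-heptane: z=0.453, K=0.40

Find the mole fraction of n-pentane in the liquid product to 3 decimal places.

x_n-pentane = 0.330

Let ψ = V/F and solve Σ zᵢ(Kᵢ−1)/(1+ψ(Kᵢ−1)) = 0.
g(0) = ΣzᵢKᵢ − 1 = 0.396 and g(1) = 1 − Σzᵢ/Kᵢ = -0.379, so a root lies in (0, 1).
Newton iteration, ψ⁰ = 0.5:
  ψ = 0.500: g = 0.0262, g' = -0.647 → ψ = 0.541
  ψ = 0.541: g = -0.0001, g' = -0.653 → ψ = 0.540
Converged at ψ = 0.540.
Compositions from xᵢ = zᵢ/(1+ψ(Kᵢ−1)), yᵢ = Kᵢxᵢ:
  n-pentane: x = 0.330, y = 0.732
  n-heptane: x = 0.670, y = 0.268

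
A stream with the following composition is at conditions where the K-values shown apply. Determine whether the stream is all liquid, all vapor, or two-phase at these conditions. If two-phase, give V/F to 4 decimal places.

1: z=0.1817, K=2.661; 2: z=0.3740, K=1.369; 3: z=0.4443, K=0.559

ΣzᵢKᵢ = 1.2439; Σzᵢ/Kᵢ = 1.1363.
Both exceed 1, so a two-phase solution exists.
Rachford–Rice: g(ψ) = Σ zᵢ(Kᵢ−1)/(1+ψ(Kᵢ−1)) = 0.
Newton–Raphson from ψ = 0.34:
  ψ = 0.3400: g = 0.08500, g' = -0.3645 → ψ = 0.5732
  ψ = 0.5732: g = 0.00630, g' = -0.3210 → ψ = 0.5928
  ψ = 0.5928: g = 0.00001, g' = -0.3200 → ψ = 0.5929
Converged at ψ = 0.5929.

two-phase, V/F = 0.5929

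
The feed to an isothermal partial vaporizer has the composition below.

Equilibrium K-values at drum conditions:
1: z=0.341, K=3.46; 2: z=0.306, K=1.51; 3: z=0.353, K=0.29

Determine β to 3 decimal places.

Material balance + equilibrium reduce to Σ zᵢ(Kᵢ−1)/(1+β(Kᵢ−1)) = 0.
Check two-phase: ΣzᵢKᵢ = 1.744 > 1 and Σzᵢ/Kᵢ = 1.518 > 1, so g(0) = 0.744 > 0 and g(1) = -0.518 < 0.
Iterate (Newton) starting at β = 0.5:
  β = 0.500: g = 0.1119, g' = -0.893 → β = 0.625
  β = 0.625: g = -0.0020, g' = -0.942 → β = 0.623
Converged at β = 0.623.

β = 0.623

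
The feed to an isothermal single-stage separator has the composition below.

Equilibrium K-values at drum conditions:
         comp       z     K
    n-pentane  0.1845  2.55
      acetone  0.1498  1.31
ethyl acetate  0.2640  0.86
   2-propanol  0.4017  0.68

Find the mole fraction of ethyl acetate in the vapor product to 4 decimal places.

y_ethyl acetate = 0.2456

Rachford–Rice: g(ψ) = Σ zᵢ(Kᵢ−1)/(1+ψ(Kᵢ−1)) = 0.
Check two-phase: ΣzᵢKᵢ = 1.1669 > 1 and Σzᵢ/Kᵢ = 1.0844 > 1, so g(0) = 0.1669 > 0 and g(1) = -0.0844 < 0.
Newton–Raphson from ψ = 0.64:
  ψ = 0.6400: g = -0.01994, g' = -0.1930 → ψ = 0.5367
  ψ = 0.5367: g = 0.00076, g' = -0.2087 → ψ = 0.5404
Converged at ψ = 0.5404.
Compositions from xᵢ = zᵢ/(1+ψ(Kᵢ−1)), yᵢ = Kᵢxᵢ:
  n-pentane: x = 0.1004, y = 0.2560
  acetone: x = 0.1283, y = 0.1681
  ethyl acetate: x = 0.2856, y = 0.2456
  2-propanol: x = 0.4857, y = 0.3303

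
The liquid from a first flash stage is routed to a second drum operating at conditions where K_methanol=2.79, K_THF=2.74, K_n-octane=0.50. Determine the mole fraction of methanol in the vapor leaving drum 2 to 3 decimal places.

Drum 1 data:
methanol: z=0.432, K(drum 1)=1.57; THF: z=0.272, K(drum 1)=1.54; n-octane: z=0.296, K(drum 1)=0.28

y_methanol (drum 2) = 0.373

Drum 1:
Iterate (Newton) starting at ψ₁ = 0.5:
  ψ₁ = 0.500: g = -0.0257, g' = -0.509 → ψ₁ = 0.449
  ψ₁ = 0.449: g = -0.0009, g' = -0.476 → ψ₁ = 0.448
Converged at ψ₁ = 0.448.
Drum-1 compositions:
  methanol: x = 0.344, y = 0.540
  THF: x = 0.219, y = 0.337
  n-octane: x = 0.437, y = 0.122
Drum-2 feed = drum-1 liquid: z₂ = (0.3442, 0.2191, 0.4368).
Drum 2:
Newton iteration, ψ₂⁰ = 0.5:
  ψ₂ = 0.500: g = 0.2378, g' = -0.691 → ψ₂ = 0.844
  ψ₂ = 0.844: g = 0.0219, g' = -0.611 → ψ₂ = 0.880
Converged at ψ₂ = 0.880.
  methanol: x = 0.134, y = 0.373
  THF: x = 0.087, y = 0.237
  n-octane: x = 0.780, y = 0.390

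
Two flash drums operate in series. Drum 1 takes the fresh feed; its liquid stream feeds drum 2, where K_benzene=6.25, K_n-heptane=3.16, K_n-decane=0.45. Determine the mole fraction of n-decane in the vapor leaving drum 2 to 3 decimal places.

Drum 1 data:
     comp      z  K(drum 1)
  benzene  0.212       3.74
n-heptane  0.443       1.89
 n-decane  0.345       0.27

y_n-decane (drum 2) = 0.371

Drum 1:
Rachford–Rice: g(ψ₁) = Σ zᵢ(Kᵢ−1)/(1+ψ₁(Kᵢ−1)) = 0.
Feasibility: ΣzᵢKᵢ = 1.723, Σzᵢ/Kᵢ = 1.569 — both > 1, two phases present.
Iterate (Newton) starting at ψ₁ = 0.54:
  ψ₁ = 0.540: g = 0.0848, g' = -0.920 → ψ₁ = 0.632
  ψ₁ = 0.632: g = -0.0028, g' = -0.991 → ψ₁ = 0.629
Converged at ψ₁ = 0.629.
Drum-1 compositions:
  benzene: x = 0.078, y = 0.291
  n-heptane: x = 0.284, y = 0.537
  n-decane: x = 0.638, y = 0.172
Drum-2 feed = drum-1 liquid: z₂ = (0.0778, 0.2839, 0.6382).
Drum 2:
Material balance + equilibrium reduce to Σ zᵢ(Kᵢ−1)/(1+ψ₂(Kᵢ−1)) = 0.
g(0) = ΣzᵢKᵢ − 1 = 0.671 and g(1) = 1 − Σzᵢ/Kᵢ = -0.521, so a root lies in (0, 1).
Iterate (Newton) starting at ψ₂ = 0.5:
  ψ₂ = 0.500: g = -0.0766, g' = -0.837 → ψ₂ = 0.408
  ψ₂ = 0.408: g = 0.0030, g' = -0.912 → ψ₂ = 0.412
Converged at ψ₂ = 0.412.
  benzene: x = 0.025, y = 0.154
  n-heptane: x = 0.150, y = 0.475
  n-decane: x = 0.825, y = 0.371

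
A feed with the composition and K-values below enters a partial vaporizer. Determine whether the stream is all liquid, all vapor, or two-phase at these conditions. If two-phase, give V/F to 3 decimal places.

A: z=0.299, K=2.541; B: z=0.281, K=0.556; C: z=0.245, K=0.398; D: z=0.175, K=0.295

two-phase, V/F = 0.074

ΣzᵢKᵢ = 1.065; Σzᵢ/Kᵢ = 1.832.
Both exceed 1, so a two-phase solution exists.
Let ψ = V/F and solve Σ zᵢ(Kᵢ−1)/(1+ψ(Kᵢ−1)) = 0.
Newton–Raphson from ψ = 0.5:
  ψ = 0.500: g = -0.3017, g' = -0.707 → ψ = 0.073
  ψ = 0.073: g = 0.0005, g' = -0.826 → ψ = 0.074
Converged at ψ = 0.074.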